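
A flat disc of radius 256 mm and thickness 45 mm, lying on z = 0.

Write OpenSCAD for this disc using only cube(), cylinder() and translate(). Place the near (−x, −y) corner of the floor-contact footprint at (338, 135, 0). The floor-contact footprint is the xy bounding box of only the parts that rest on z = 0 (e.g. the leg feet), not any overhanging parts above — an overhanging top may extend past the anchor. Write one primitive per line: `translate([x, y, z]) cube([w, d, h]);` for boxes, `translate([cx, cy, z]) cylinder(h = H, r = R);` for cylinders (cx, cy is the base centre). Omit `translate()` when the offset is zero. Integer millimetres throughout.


translate([594, 391, 0]) cylinder(h = 45, r = 256);


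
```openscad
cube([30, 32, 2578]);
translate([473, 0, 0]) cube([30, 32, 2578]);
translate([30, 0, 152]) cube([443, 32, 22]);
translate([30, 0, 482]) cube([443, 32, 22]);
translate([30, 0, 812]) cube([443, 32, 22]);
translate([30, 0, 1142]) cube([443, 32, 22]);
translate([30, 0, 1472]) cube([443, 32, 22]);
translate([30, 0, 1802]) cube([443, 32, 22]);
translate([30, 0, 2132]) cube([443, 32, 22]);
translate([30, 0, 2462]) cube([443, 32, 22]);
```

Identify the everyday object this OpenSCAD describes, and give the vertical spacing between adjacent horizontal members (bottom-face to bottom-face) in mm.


A ladder. The rung spacing is 330 mm.

Two tall 30×32 posts with 8 short bars between them — a ladder. Adjacent rungs sit at z = 152 and z = 482, so the spacing is 482 − 152 = 330 mm.


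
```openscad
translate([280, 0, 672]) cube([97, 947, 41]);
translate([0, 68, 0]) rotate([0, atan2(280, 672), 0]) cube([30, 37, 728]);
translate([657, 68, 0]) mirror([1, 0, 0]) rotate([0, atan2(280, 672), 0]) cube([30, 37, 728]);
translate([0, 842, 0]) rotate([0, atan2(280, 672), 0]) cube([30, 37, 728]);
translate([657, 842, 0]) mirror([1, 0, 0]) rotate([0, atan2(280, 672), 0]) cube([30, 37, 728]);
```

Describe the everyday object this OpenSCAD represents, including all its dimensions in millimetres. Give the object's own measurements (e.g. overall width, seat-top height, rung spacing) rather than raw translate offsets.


A sawhorse. A 97×947×41 mm beam (x, y, z) sits on two A-frame leg pairs. Each pair is two raked legs of 30×37 mm section (37 mm along y) splaying symmetrically in x. Each leg rises 672 mm vertically over 280 mm of horizontal reach and is 728 mm long along its own axis. Every leg's outer bottom edge rests on the floor and its outer top edge meets a bottom edge of the beam — the left legs (tilting toward +x) meet the beam's −x bottom edge, the right legs (their mirror images, tilting toward −x) meet its +x bottom edge — so the leg tops tuck under the beam, the beam's underside is 672 mm above the floor, and the feet are 657 mm apart outside-to-outside with the beam centred between them. The two leg pairs are set in 68 mm from either end of the beam.


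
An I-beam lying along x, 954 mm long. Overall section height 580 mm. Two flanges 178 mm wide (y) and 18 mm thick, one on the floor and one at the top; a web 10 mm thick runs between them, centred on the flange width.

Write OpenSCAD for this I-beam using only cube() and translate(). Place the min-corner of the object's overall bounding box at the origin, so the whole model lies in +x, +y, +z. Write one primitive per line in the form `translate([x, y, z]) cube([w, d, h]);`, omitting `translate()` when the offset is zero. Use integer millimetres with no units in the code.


cube([954, 178, 18]);
translate([0, 84, 18]) cube([954, 10, 544]);
translate([0, 0, 562]) cube([954, 178, 18]);


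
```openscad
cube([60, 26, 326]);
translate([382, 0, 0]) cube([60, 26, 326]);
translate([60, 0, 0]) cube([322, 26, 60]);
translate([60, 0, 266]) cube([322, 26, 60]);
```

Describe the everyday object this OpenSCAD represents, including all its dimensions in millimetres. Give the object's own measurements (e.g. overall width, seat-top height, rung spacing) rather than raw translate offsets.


A rectangular picture frame lying in the x–z plane (depth along y). The opening is 322 mm wide (x) by 206 mm tall (z), surrounded by a border 60 mm wide on all four sides. The frame is 26 mm deep and is made of two full-height vertical stiles with two horizontal rails fitted between them.


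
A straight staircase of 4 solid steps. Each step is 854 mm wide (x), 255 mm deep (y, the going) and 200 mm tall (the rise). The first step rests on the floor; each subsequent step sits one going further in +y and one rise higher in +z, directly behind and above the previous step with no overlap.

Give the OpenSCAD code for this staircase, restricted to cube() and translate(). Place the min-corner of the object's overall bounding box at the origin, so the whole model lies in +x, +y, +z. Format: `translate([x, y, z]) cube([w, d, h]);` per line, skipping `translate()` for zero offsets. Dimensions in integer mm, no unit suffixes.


cube([854, 255, 200]);
translate([0, 255, 200]) cube([854, 255, 200]);
translate([0, 510, 400]) cube([854, 255, 200]);
translate([0, 765, 600]) cube([854, 255, 200]);


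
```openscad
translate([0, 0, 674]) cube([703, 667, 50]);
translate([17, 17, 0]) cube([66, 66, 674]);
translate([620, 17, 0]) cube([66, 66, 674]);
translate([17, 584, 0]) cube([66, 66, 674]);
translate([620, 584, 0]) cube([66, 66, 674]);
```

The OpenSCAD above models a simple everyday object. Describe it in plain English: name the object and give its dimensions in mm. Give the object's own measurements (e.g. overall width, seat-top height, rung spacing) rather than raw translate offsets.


A table: top 703 mm (x) × 667 mm (y), 50 mm thick, upper face at z = 724 mm, on four 66×66 mm square legs, each inset 17 mm from the nearest pair of top edges from z = 0 to the bottom of the top.


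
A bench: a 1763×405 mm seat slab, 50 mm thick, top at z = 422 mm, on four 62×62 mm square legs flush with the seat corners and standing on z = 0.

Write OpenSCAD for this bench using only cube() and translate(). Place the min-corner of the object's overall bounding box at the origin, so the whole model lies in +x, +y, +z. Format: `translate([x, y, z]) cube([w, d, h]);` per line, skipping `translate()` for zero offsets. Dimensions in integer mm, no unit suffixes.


translate([0, 0, 372]) cube([1763, 405, 50]);
cube([62, 62, 372]);
translate([0, 343, 0]) cube([62, 62, 372]);
translate([1701, 0, 0]) cube([62, 62, 372]);
translate([1701, 343, 0]) cube([62, 62, 372]);


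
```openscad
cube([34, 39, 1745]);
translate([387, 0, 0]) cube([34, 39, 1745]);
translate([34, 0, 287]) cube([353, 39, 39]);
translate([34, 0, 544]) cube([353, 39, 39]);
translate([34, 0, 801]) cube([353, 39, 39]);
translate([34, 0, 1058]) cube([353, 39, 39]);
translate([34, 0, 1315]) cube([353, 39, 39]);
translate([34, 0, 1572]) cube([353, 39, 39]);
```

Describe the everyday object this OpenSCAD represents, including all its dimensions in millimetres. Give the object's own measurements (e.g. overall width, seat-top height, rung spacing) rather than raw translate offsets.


A straight ladder. Two 34×39 mm vertical rails, 1745 mm tall, stand 421 mm apart (outside-to-outside) with their front faces coplanar on the −y side. 6 rungs, each 39 mm deep and 39 mm tall, span between the inner faces of the rails, front faces flush with the rails. The lowest rung's underside is at z = 287 mm and rungs are spaced 257 mm apart (underside to underside).


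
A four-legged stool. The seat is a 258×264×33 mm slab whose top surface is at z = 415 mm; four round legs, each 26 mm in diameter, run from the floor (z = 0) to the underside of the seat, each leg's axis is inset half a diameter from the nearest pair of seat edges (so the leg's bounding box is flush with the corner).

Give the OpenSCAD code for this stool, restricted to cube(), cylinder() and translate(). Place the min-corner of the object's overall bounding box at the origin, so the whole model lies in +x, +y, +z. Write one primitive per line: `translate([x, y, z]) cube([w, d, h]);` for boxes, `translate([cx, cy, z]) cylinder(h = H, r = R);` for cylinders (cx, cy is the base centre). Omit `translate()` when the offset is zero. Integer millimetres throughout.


translate([0, 0, 382]) cube([258, 264, 33]);
translate([13, 13, 0]) cylinder(h = 382, r = 13);
translate([245, 13, 0]) cylinder(h = 382, r = 13);
translate([13, 251, 0]) cylinder(h = 382, r = 13);
translate([245, 251, 0]) cylinder(h = 382, r = 13);


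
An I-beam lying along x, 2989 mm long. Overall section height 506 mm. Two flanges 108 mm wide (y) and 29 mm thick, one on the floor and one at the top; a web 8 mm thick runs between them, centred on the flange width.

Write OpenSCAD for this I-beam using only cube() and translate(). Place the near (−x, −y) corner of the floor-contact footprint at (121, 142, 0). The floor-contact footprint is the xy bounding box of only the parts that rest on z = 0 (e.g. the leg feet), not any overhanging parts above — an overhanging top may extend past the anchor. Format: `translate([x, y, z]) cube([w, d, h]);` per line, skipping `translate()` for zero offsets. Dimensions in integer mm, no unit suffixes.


translate([121, 142, 0]) cube([2989, 108, 29]);
translate([121, 192, 29]) cube([2989, 8, 448]);
translate([121, 142, 477]) cube([2989, 108, 29]);


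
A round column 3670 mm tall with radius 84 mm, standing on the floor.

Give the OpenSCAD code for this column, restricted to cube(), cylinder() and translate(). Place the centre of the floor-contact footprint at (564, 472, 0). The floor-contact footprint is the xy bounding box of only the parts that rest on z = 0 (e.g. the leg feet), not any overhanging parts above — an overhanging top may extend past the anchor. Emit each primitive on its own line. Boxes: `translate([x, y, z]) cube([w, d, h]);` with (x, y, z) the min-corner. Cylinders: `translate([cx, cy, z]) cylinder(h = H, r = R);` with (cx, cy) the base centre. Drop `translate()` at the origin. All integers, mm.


translate([564, 472, 0]) cylinder(h = 3670, r = 84);


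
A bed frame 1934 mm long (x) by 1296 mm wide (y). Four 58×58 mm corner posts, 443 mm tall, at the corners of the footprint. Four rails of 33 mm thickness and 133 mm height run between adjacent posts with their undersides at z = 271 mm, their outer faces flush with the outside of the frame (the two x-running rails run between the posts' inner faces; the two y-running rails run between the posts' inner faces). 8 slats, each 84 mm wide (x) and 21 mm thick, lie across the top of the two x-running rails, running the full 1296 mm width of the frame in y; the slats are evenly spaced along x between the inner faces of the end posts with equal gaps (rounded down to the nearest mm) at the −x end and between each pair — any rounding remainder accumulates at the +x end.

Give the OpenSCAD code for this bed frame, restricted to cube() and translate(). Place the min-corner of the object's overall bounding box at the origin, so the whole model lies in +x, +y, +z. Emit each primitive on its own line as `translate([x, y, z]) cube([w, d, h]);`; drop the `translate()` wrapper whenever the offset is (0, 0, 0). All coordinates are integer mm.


// slat z = rail_z + rail_h = 271 + 133 = 404
// slat gap = ⌊(1818 − 8·84) / 9⌋ = 127
cube([58, 58, 443]);
translate([0, 1238, 0]) cube([58, 58, 443]);
translate([1876, 0, 0]) cube([58, 58, 443]);
translate([1876, 1238, 0]) cube([58, 58, 443]);
translate([58, 0, 271]) cube([1818, 33, 133]);
translate([58, 1263, 271]) cube([1818, 33, 133]);
translate([0, 58, 271]) cube([33, 1180, 133]);
translate([1901, 58, 271]) cube([33, 1180, 133]);
translate([185, 0, 404]) cube([84, 1296, 21]);
translate([396, 0, 404]) cube([84, 1296, 21]);
translate([607, 0, 404]) cube([84, 1296, 21]);
translate([818, 0, 404]) cube([84, 1296, 21]);
translate([1029, 0, 404]) cube([84, 1296, 21]);
translate([1240, 0, 404]) cube([84, 1296, 21]);
translate([1451, 0, 404]) cube([84, 1296, 21]);
translate([1662, 0, 404]) cube([84, 1296, 21]);


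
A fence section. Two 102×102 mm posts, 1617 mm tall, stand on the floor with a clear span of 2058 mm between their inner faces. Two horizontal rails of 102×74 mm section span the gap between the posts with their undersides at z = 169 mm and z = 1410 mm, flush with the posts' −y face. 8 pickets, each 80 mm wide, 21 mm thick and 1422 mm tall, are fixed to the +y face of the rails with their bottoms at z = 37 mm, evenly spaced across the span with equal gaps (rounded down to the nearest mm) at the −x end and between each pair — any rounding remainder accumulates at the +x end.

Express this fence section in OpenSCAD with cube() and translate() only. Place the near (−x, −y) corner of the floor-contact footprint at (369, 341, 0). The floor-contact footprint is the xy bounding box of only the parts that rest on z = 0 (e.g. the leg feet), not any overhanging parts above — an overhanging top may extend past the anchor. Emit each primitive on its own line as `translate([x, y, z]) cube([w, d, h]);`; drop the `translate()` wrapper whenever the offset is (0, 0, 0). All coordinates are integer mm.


translate([369, 341, 0]) cube([102, 102, 1617]);
translate([2529, 341, 0]) cube([102, 102, 1617]);
translate([471, 341, 169]) cube([2058, 102, 74]);
translate([471, 341, 1410]) cube([2058, 102, 74]);
translate([628, 443, 37]) cube([80, 21, 1422]);
translate([865, 443, 37]) cube([80, 21, 1422]);
translate([1102, 443, 37]) cube([80, 21, 1422]);
translate([1339, 443, 37]) cube([80, 21, 1422]);
translate([1576, 443, 37]) cube([80, 21, 1422]);
translate([1813, 443, 37]) cube([80, 21, 1422]);
translate([2050, 443, 37]) cube([80, 21, 1422]);
translate([2287, 443, 37]) cube([80, 21, 1422]);


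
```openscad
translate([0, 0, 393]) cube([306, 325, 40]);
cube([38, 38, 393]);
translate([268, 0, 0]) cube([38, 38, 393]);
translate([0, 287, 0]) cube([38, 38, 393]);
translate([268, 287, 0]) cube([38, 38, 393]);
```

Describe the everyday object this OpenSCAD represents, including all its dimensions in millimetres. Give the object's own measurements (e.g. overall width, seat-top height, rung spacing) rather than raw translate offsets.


A four-legged stool. The seat is a 306×325×40 mm slab whose top surface is at z = 433 mm; four square legs, each 38×38 mm in cross-section, run from the floor (z = 0) to the underside of the seat, each flush with a corner of the seat.


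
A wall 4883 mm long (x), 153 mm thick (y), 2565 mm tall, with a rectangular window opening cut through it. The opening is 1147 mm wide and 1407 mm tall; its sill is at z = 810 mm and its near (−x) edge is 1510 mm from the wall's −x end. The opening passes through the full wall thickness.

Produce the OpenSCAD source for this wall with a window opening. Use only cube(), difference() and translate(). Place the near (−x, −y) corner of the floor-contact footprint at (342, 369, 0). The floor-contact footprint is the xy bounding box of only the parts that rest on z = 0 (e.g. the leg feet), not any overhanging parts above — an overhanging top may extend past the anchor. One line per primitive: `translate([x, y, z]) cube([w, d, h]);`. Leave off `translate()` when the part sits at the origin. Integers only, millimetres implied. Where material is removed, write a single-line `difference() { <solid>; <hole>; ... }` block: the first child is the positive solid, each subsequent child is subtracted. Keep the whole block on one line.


difference() { translate([342, 369, 0]) cube([4883, 153, 2565]); translate([1852, 369, 810]) cube([1147, 153, 1407]); }


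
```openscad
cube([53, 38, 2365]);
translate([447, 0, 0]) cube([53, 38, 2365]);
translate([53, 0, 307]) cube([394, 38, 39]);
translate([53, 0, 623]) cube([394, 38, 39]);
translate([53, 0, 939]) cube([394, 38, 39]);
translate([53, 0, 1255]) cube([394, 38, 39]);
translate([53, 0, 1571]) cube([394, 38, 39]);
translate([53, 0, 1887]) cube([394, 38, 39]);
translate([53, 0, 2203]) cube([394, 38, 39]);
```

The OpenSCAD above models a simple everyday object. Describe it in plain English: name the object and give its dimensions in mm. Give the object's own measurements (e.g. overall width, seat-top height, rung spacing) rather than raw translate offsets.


A straight ladder. Two 53×38 mm vertical rails, 2365 mm tall, stand 500 mm apart (outside-to-outside) with their front faces coplanar on the −y side. 7 rungs, each 38 mm deep and 39 mm tall, span between the inner faces of the rails, front faces flush with the rails. The lowest rung's underside is at z = 307 mm and rungs are spaced 316 mm apart (underside to underside).


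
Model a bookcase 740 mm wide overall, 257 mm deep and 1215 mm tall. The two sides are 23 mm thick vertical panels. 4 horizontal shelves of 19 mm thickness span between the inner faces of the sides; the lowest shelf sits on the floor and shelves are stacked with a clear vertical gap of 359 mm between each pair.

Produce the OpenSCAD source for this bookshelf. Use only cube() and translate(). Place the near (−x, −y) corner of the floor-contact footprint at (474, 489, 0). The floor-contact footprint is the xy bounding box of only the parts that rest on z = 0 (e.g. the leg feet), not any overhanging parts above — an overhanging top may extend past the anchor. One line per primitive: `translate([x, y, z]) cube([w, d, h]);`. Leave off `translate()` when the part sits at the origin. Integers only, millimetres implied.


translate([474, 489, 0]) cube([23, 257, 1215]);
translate([1191, 489, 0]) cube([23, 257, 1215]);
translate([497, 489, 0]) cube([694, 257, 19]);
translate([497, 489, 378]) cube([694, 257, 19]);
translate([497, 489, 756]) cube([694, 257, 19]);
translate([497, 489, 1134]) cube([694, 257, 19]);


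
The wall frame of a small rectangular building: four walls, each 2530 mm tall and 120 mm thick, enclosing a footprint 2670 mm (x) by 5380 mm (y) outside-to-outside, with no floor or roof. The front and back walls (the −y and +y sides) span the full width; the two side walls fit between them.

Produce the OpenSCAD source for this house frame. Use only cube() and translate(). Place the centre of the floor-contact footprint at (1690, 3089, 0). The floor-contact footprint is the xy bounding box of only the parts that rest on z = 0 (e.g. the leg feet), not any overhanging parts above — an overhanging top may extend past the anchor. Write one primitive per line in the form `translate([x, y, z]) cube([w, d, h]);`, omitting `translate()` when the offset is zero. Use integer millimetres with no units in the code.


translate([355, 399, 0]) cube([2670, 120, 2530]);
translate([355, 5659, 0]) cube([2670, 120, 2530]);
translate([355, 519, 0]) cube([120, 5140, 2530]);
translate([2905, 519, 0]) cube([120, 5140, 2530]);


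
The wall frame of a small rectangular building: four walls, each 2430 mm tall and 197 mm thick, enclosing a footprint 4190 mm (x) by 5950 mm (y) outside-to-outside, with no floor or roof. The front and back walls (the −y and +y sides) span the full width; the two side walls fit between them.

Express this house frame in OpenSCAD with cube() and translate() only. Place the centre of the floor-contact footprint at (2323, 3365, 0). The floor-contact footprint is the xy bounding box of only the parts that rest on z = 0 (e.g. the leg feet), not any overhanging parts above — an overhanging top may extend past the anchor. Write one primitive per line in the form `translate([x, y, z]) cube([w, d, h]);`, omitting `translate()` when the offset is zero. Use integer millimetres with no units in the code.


translate([228, 390, 0]) cube([4190, 197, 2430]);
translate([228, 6143, 0]) cube([4190, 197, 2430]);
translate([228, 587, 0]) cube([197, 5556, 2430]);
translate([4221, 587, 0]) cube([197, 5556, 2430]);


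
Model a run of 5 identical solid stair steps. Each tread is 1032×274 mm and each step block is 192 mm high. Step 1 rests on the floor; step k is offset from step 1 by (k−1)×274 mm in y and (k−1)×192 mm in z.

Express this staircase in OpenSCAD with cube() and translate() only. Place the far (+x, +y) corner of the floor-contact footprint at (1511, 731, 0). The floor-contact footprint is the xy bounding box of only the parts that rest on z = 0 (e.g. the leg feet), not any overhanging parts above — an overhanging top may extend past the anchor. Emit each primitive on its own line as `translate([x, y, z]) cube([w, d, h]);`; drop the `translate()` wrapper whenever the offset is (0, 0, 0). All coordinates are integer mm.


translate([479, 457, 0]) cube([1032, 274, 192]);
translate([479, 731, 192]) cube([1032, 274, 192]);
translate([479, 1005, 384]) cube([1032, 274, 192]);
translate([479, 1279, 576]) cube([1032, 274, 192]);
translate([479, 1553, 768]) cube([1032, 274, 192]);


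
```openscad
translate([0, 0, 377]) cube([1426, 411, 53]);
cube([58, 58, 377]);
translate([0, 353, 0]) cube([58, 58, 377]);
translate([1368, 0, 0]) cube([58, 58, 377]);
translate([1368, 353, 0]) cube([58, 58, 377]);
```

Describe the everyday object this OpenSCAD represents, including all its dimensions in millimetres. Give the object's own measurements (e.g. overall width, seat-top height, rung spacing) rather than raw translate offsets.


A long wooden bench with a 1426 mm (x) × 411 mm (y) seat, 53 mm thick, its top surface 430 mm above the floor. Four 58 mm square legs at the seat corners, flush with the edges, run from z = 0 to the seat underside.


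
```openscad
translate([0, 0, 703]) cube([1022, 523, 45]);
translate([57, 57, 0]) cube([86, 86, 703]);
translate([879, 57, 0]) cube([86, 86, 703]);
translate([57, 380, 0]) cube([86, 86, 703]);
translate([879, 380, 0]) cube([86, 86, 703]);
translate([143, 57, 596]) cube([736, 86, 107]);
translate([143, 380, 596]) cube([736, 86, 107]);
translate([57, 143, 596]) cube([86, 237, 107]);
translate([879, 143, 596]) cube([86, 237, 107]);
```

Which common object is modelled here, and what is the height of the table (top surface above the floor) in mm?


A table. The table height is 748 mm.

A 1022×523×45 slab sits at z = 703 on four 86 mm square posts — a table. The top surface is at 703 + 45 = 748 mm.


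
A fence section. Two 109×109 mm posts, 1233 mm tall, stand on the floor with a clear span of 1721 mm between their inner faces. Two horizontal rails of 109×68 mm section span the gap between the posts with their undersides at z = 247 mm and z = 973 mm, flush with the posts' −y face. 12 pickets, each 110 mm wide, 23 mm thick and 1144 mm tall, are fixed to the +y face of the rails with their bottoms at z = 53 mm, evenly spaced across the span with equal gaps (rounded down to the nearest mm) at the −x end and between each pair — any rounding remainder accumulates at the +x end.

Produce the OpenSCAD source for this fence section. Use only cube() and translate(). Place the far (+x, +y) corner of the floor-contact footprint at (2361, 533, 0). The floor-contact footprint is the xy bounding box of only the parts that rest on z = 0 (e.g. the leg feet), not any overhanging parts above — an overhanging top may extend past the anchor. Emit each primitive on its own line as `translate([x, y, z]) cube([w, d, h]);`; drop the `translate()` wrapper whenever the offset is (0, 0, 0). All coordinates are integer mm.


translate([422, 424, 0]) cube([109, 109, 1233]);
translate([2252, 424, 0]) cube([109, 109, 1233]);
translate([531, 424, 247]) cube([1721, 109, 68]);
translate([531, 424, 973]) cube([1721, 109, 68]);
translate([561, 533, 53]) cube([110, 23, 1144]);
translate([701, 533, 53]) cube([110, 23, 1144]);
translate([841, 533, 53]) cube([110, 23, 1144]);
translate([981, 533, 53]) cube([110, 23, 1144]);
translate([1121, 533, 53]) cube([110, 23, 1144]);
translate([1261, 533, 53]) cube([110, 23, 1144]);
translate([1401, 533, 53]) cube([110, 23, 1144]);
translate([1541, 533, 53]) cube([110, 23, 1144]);
translate([1681, 533, 53]) cube([110, 23, 1144]);
translate([1821, 533, 53]) cube([110, 23, 1144]);
translate([1961, 533, 53]) cube([110, 23, 1144]);
translate([2101, 533, 53]) cube([110, 23, 1144]);


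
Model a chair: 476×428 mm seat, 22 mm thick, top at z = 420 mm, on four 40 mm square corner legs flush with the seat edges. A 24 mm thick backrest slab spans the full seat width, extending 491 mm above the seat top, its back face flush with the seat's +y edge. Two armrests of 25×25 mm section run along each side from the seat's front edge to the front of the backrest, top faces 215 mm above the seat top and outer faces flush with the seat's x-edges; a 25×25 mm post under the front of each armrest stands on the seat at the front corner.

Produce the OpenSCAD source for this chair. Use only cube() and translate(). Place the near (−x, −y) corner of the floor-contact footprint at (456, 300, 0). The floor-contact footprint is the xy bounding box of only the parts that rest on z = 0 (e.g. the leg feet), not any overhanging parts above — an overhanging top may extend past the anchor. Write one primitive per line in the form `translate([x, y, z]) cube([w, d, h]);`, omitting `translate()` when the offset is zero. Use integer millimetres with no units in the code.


translate([456, 300, 398]) cube([476, 428, 22]);
translate([456, 300, 0]) cube([40, 40, 398]);
translate([892, 300, 0]) cube([40, 40, 398]);
translate([456, 688, 0]) cube([40, 40, 398]);
translate([892, 688, 0]) cube([40, 40, 398]);
translate([456, 704, 420]) cube([476, 24, 491]);
translate([456, 300, 610]) cube([25, 404, 25]);
translate([907, 300, 610]) cube([25, 404, 25]);
translate([456, 300, 420]) cube([25, 25, 190]);
translate([907, 300, 420]) cube([25, 25, 190]);


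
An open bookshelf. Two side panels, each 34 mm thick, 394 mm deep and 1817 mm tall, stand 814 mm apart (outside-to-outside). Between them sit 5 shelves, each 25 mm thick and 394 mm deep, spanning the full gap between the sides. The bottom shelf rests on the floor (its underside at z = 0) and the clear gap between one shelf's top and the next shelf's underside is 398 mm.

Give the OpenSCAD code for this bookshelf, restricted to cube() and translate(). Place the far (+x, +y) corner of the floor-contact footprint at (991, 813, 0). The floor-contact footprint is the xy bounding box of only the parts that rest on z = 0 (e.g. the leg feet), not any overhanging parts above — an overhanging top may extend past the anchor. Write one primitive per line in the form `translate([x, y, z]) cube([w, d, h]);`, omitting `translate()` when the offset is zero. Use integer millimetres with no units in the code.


translate([177, 419, 0]) cube([34, 394, 1817]);
translate([957, 419, 0]) cube([34, 394, 1817]);
translate([211, 419, 0]) cube([746, 394, 25]);
translate([211, 419, 423]) cube([746, 394, 25]);
translate([211, 419, 846]) cube([746, 394, 25]);
translate([211, 419, 1269]) cube([746, 394, 25]);
translate([211, 419, 1692]) cube([746, 394, 25]);


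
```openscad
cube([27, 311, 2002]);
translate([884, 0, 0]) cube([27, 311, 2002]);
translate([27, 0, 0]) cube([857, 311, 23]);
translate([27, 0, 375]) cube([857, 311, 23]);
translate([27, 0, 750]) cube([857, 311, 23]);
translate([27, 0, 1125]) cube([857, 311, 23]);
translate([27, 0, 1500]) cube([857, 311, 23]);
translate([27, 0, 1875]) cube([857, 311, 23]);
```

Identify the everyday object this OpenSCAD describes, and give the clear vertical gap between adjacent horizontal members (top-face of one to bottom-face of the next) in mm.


A bookshelf. The clear shelf gap is 352 mm.

Two tall side panels with 6 horizontal boards between them — a bookshelf. The first two shelf undersides are at z = 0 and z = 375; with shelf thickness 23, the clear gap is 375 − 0 − 23 = 352 mm.


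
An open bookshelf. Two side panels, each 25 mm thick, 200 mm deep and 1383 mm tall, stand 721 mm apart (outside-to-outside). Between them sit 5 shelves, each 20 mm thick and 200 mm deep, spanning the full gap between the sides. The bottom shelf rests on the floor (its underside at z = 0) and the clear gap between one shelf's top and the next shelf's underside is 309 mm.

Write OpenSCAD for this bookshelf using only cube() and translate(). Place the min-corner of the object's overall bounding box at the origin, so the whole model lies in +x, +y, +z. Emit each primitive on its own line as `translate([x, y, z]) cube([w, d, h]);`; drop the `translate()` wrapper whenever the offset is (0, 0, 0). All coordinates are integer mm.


cube([25, 200, 1383]);
translate([696, 0, 0]) cube([25, 200, 1383]);
translate([25, 0, 0]) cube([671, 200, 20]);
translate([25, 0, 329]) cube([671, 200, 20]);
translate([25, 0, 658]) cube([671, 200, 20]);
translate([25, 0, 987]) cube([671, 200, 20]);
translate([25, 0, 1316]) cube([671, 200, 20]);


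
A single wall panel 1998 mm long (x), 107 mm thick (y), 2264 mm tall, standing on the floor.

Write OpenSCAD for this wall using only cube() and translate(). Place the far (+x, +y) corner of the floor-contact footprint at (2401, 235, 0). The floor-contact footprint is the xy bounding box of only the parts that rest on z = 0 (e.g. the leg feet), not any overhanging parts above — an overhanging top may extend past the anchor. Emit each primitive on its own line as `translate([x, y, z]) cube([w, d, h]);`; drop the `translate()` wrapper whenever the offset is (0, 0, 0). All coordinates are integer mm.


translate([403, 128, 0]) cube([1998, 107, 2264]);


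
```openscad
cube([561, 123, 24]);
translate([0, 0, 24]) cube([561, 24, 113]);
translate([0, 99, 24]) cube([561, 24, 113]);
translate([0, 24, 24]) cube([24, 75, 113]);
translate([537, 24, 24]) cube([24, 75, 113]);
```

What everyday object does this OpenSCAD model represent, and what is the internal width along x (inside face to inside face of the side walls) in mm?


An open box. The internal width is 513 mm.

A 561×123 base slab with four walls standing on it — an open box. The base is 561 mm wide and the walls are 24 mm thick, so the internal width is 561 − 2 × 24 = 513 mm.


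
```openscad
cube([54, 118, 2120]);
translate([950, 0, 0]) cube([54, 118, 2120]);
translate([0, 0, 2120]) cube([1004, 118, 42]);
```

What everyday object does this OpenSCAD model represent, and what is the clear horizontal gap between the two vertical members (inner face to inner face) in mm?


A door frame. The clear opening width is 896 mm.

Two 2120 mm tall posts with a header on top — a door frame. The left jamb is 54 mm wide at x = 0; the right jamb starts at x = 950. The clear opening is 950 − 54 = 896 mm.


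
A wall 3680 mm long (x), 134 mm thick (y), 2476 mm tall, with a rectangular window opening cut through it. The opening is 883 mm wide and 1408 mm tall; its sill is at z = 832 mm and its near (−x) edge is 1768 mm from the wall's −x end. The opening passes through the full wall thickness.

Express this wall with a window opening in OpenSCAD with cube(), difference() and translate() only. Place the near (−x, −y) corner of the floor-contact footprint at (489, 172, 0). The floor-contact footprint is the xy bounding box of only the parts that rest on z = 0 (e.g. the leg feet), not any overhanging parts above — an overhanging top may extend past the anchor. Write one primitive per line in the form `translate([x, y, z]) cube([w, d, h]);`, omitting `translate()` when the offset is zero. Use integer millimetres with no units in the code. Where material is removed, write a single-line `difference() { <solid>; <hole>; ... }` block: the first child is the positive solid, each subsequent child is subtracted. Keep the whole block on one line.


difference() { translate([489, 172, 0]) cube([3680, 134, 2476]); translate([2257, 172, 832]) cube([883, 134, 1408]); }


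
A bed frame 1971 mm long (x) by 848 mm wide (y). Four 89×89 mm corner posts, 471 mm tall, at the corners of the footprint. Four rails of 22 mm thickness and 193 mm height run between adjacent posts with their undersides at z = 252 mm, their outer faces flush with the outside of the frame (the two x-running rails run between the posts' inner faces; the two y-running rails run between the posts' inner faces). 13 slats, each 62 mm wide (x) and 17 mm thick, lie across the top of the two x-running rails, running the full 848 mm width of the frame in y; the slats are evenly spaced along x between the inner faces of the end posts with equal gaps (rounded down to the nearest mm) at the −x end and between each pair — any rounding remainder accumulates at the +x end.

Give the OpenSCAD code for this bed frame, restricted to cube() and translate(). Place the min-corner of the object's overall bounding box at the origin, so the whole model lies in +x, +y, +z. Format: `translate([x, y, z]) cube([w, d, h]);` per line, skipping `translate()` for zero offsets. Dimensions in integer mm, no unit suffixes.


// slat z = rail_z + rail_h = 252 + 193 = 445
// slat gap = ⌊(1793 − 13·62) / 14⌋ = 70
cube([89, 89, 471]);
translate([0, 759, 0]) cube([89, 89, 471]);
translate([1882, 0, 0]) cube([89, 89, 471]);
translate([1882, 759, 0]) cube([89, 89, 471]);
translate([89, 0, 252]) cube([1793, 22, 193]);
translate([89, 826, 252]) cube([1793, 22, 193]);
translate([0, 89, 252]) cube([22, 670, 193]);
translate([1949, 89, 252]) cube([22, 670, 193]);
translate([159, 0, 445]) cube([62, 848, 17]);
translate([291, 0, 445]) cube([62, 848, 17]);
translate([423, 0, 445]) cube([62, 848, 17]);
translate([555, 0, 445]) cube([62, 848, 17]);
translate([687, 0, 445]) cube([62, 848, 17]);
translate([819, 0, 445]) cube([62, 848, 17]);
translate([951, 0, 445]) cube([62, 848, 17]);
translate([1083, 0, 445]) cube([62, 848, 17]);
translate([1215, 0, 445]) cube([62, 848, 17]);
translate([1347, 0, 445]) cube([62, 848, 17]);
translate([1479, 0, 445]) cube([62, 848, 17]);
translate([1611, 0, 445]) cube([62, 848, 17]);
translate([1743, 0, 445]) cube([62, 848, 17]);


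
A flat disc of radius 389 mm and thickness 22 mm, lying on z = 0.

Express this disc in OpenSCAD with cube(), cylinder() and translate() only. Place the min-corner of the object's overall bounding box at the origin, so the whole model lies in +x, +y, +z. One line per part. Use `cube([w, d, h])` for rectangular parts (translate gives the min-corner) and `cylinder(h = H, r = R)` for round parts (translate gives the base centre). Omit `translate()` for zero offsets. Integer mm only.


translate([389, 389, 0]) cylinder(h = 22, r = 389);


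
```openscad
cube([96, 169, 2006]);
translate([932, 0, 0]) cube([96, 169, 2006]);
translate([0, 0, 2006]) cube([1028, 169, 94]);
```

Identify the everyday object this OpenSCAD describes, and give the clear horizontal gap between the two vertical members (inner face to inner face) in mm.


A door frame. The clear opening width is 836 mm.

Two 2006 mm tall posts with a header on top — a door frame. The left jamb is 96 mm wide at x = 0; the right jamb starts at x = 932. The clear opening is 932 − 96 = 836 mm.


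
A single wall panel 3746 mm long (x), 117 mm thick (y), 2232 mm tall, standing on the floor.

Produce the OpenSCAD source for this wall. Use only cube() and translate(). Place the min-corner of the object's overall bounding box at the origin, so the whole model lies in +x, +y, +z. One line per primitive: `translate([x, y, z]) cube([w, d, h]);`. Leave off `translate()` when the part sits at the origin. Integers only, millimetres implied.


cube([3746, 117, 2232]);


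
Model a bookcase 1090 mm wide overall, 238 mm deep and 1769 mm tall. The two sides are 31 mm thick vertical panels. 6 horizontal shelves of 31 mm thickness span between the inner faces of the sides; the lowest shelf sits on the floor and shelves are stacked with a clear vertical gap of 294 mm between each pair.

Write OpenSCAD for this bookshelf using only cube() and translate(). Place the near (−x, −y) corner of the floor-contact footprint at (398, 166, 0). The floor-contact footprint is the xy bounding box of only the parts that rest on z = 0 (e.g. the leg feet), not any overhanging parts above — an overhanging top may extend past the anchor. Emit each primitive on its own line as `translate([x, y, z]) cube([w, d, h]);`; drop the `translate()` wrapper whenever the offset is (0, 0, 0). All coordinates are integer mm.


translate([398, 166, 0]) cube([31, 238, 1769]);
translate([1457, 166, 0]) cube([31, 238, 1769]);
translate([429, 166, 0]) cube([1028, 238, 31]);
translate([429, 166, 325]) cube([1028, 238, 31]);
translate([429, 166, 650]) cube([1028, 238, 31]);
translate([429, 166, 975]) cube([1028, 238, 31]);
translate([429, 166, 1300]) cube([1028, 238, 31]);
translate([429, 166, 1625]) cube([1028, 238, 31]);


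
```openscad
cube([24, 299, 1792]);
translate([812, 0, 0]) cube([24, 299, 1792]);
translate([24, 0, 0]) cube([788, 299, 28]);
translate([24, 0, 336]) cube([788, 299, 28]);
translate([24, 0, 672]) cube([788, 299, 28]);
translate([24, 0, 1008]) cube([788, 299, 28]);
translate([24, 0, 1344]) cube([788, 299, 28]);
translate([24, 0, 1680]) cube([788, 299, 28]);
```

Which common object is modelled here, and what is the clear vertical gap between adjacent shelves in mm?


A bookshelf. The clear shelf gap is 308 mm.

Two tall side panels with 6 horizontal boards between them — a bookshelf. The first two shelf undersides are at z = 0 and z = 336; with shelf thickness 28, the clear gap is 336 − 0 − 28 = 308 mm.


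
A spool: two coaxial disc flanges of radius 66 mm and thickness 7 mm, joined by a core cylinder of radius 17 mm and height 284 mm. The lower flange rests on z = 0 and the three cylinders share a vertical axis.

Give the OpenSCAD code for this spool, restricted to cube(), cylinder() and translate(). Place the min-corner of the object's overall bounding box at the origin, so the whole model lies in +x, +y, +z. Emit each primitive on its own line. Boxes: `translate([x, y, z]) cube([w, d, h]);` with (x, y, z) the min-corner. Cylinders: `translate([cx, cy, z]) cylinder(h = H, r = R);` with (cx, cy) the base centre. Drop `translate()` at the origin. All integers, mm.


translate([66, 66, 0]) cylinder(h = 7, r = 66);
translate([66, 66, 7]) cylinder(h = 284, r = 17);
translate([66, 66, 291]) cylinder(h = 7, r = 66);


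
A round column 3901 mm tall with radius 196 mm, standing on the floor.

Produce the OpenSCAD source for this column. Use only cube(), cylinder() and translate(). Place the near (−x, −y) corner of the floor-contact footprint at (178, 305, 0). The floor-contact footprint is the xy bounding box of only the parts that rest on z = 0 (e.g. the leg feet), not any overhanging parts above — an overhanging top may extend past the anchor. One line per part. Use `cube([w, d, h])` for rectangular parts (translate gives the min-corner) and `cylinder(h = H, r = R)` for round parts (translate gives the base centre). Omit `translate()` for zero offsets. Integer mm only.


translate([374, 501, 0]) cylinder(h = 3901, r = 196);


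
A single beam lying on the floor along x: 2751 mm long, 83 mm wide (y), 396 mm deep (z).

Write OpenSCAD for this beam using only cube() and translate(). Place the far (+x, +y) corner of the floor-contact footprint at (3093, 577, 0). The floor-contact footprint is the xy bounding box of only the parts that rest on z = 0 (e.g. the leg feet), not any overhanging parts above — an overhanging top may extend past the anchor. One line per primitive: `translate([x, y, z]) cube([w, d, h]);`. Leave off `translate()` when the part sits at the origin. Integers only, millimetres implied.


translate([342, 494, 0]) cube([2751, 83, 396]);


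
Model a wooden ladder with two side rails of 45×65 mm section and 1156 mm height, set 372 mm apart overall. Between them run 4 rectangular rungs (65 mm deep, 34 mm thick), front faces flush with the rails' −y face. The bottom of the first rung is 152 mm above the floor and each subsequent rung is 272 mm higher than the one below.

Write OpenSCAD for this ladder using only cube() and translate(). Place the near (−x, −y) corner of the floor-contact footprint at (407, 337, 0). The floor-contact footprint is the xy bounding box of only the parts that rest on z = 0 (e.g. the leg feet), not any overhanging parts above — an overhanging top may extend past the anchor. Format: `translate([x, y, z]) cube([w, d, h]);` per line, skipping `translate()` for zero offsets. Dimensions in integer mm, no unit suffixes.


// rung span = 372 - 2*45 = 282
// rung[k] z = 152 + k*272
translate([407, 337, 0]) cube([45, 65, 1156]);
translate([734, 337, 0]) cube([45, 65, 1156]);
translate([452, 337, 152]) cube([282, 65, 34]);
translate([452, 337, 424]) cube([282, 65, 34]);
translate([452, 337, 696]) cube([282, 65, 34]);
translate([452, 337, 968]) cube([282, 65, 34]);
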